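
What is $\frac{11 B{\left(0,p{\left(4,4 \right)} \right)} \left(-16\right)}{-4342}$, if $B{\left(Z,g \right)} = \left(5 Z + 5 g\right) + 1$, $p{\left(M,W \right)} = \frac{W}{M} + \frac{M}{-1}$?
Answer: $- \frac{1232}{2171} \approx -0.56748$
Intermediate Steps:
$p{\left(M,W \right)} = - M + \frac{W}{M}$ ($p{\left(M,W \right)} = \frac{W}{M} + M \left(-1\right) = \frac{W}{M} - M = - M + \frac{W}{M}$)
$B{\left(Z,g \right)} = 1 + 5 Z + 5 g$
$\frac{11 B{\left(0,p{\left(4,4 \right)} \right)} \left(-16\right)}{-4342} = \frac{11 \left(1 + 5 \cdot 0 + 5 \left(\left(-1\right) 4 + \frac{4}{4}\right)\right) \left(-16\right)}{-4342} = 11 \left(1 + 0 + 5 \left(-4 + 4 \cdot \frac{1}{4}\right)\right) \left(-16\right) \left(- \frac{1}{4342}\right) = 11 \left(1 + 0 + 5 \left(-4 + 1\right)\right) \left(-16\right) \left(- \frac{1}{4342}\right) = 11 \left(1 + 0 + 5 \left(-3\right)\right) \left(-16\right) \left(- \frac{1}{4342}\right) = 11 \left(1 + 0 - 15\right) \left(-16\right) \left(- \frac{1}{4342}\right) = 11 \left(-14\right) \left(-16\right) \left(- \frac{1}{4342}\right) = \left(-154\right) \left(-16\right) \left(- \frac{1}{4342}\right) = 2464 \left(- \frac{1}{4342}\right) = - \frac{1232}{2171}$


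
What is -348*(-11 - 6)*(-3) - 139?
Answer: -17887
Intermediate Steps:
-348*(-11 - 6)*(-3) - 139 = -(-5916)*(-3) - 139 = -348*51 - 139 = -17748 - 139 = -17887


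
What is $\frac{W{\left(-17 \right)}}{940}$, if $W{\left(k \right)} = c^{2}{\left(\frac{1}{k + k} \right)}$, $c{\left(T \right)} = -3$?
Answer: $\frac{9}{940} \approx 0.0095745$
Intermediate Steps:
$W{\left(k \right)} = 9$ ($W{\left(k \right)} = \left(-3\right)^{2} = 9$)
$\frac{W{\left(-17 \right)}}{940} = \frac{9}{940}$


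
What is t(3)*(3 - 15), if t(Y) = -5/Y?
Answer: 20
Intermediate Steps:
t(3)*(3 - 15) = (-5/3)*(3 - 15) = -5*1/3*(-12) = -5/3*(-12) = 20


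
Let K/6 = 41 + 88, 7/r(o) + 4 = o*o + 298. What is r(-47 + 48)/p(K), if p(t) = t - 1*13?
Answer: 7/224495 ≈ 3.1181e-5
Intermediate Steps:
r(o) = 7/(294 + o**2) (r(o) = 7/(-4 + (o*o + 298)) = 7/(-4 + (o**2 + 298)) = 7/(-4 + (298 + o**2)) = 7/(294 + o**2))
K = 774 (K = 6*(41 + 88) = 6*129 = 774)
p(t) = -13 + t (p(t) = t - 13 = -13 + t)
r(-47 + 48)/p(K) = (7/(294 + (-47 + 48)**2))/(-13 + 774) = (7/(294 + 1**2))/761 = (7/(294 + 1))*(1/761) = (7/295)*(1/761) = 7/224495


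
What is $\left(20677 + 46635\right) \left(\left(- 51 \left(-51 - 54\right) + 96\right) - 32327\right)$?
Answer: $-1809077312$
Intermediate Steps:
$\left(20677 + 46635\right) \left(\left(- 51 \left(-51 - 54\right) + 96\right) - 32327\right) = 67312 \left(\left(- 51 \left(-51 - 54\right) + 96\right) - 32327\right) = 67312 \left(\left(\left(-51\right) \left(-105\right) + 96\right) - 32327\right) = 67312 \left(\left(5355 + 96\right) - 32327\right) = 67312 \left(5451 - 32327\right) = 67312 \left(-26876\right) = -1809077312$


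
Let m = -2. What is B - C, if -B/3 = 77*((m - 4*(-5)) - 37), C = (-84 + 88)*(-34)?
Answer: 4525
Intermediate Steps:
C = -136 (C = 4*(-34) = -136)
B = 4389 (B = -231*((-2 - 4*(-5)) - 37) = -231*((-2 + 20) - 37) = -231*(18 - 37) = -231*(-19) = -3*(-1463) = 4389)
B - C = 4389 - 1*(-136) = 4389 + 136 = 4525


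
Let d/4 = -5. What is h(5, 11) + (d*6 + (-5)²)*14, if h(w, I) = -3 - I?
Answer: -1344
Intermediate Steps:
d = -20 (d = 4*(-5) = -20)
h(5, 11) + (d*6 + (-5)²)*14 = (-3 - 1*11) + (-20*6 + (-5)²)*14 = (-3 - 11) + (-120 + 25)*14 = -14 - 95*14 = -14 - 1330 = -1344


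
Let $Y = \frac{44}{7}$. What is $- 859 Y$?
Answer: $- \frac{37796}{7} \approx -5399.4$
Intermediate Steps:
$Y = \frac{44}{7}$ ($Y = 44 \cdot \frac{1}{7} = \frac{44}{7} \approx 6.2857$)
$- 859 Y = \left(-859\right) \frac{44}{7} = - \frac{37796}{7}$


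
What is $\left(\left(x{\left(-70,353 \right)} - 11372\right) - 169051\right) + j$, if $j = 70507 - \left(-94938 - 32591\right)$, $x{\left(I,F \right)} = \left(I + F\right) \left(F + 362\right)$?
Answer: $219958$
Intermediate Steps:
$x{\left(I,F \right)} = \left(362 + F\right) \left(F + I\right)$ ($x{\left(I,F \right)} = \left(F + I\right) \left(362 + F\right) = \left(362 + F\right) \left(F + I\right)$)
$j = 198036$ ($j = 70507 - -127529 = 70507 + 127529 = 198036$)
$\left(\left(x{\left(-70,353 \right)} - 11372\right) - 169051\right) + j = \left(\left(\left(353^{2} + 362 \cdot 353 + 362 \left(-70\right) + 353 \left(-70\right)\right) - 11372\right) - 169051\right) + 198036 = \left(\left(\left(124609 + 127786 - 25340 - 24710\right) - 11372\right) - 169051\right) + 198036 = \left(\left(202345 - 11372\right) - 169051\right) + 198036 = \left(190973 - 169051\right) + 198036 = 21922 + 198036 = 219958$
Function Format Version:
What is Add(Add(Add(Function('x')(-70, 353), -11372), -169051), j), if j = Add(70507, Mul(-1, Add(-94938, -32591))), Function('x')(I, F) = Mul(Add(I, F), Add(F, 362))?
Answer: 219958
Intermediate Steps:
Function('x')(I, F) = Mul(Add(362, F), Add(F, I)) (Function('x')(I, F) = Mul(Add(F, I), Add(362, F)) = Mul(Add(362, F), Add(F, I)))
j = 198036 (j = Add(70507, Mul(-1, -127529)) = Add(70507, 127529) = 198036)
Add(Add(Add(Function('x')(-70, 353), -11372), -169051), j) = Add(Add(Add(Add(Pow(353, 2), Mul(362, 353), Mul(362, -70), Mul(353, -70)), -11372), -169051), 198036) = Add(Add(Add(Add(124609, 127786, -25340, -24710), -11372), -169051), 198036) = Add(Add(Add(202345, -11372), -169051), 198036) = Add(Add(190973, -169051), 198036) = Add(21922, 198036) = 219958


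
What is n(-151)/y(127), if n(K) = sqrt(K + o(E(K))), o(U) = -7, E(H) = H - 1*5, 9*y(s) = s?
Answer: 9*I*sqrt(158)/127 ≈ 0.89077*I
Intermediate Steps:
y(s) = s/9
E(H) = -5 + H (E(H) = H - 5 = -5 + H)
n(K) = sqrt(-7 + K) (n(K) = sqrt(K - 7) = sqrt(-7 + K))
n(-151)/y(127) = sqrt(-7 - 151)/(((1/9)*127)) = sqrt(-158)/(127/9) = (I*sqrt(158))*(9/127) = 9*I*sqrt(158)/127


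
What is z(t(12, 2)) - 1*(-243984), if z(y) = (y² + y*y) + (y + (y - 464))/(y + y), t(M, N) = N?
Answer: 243877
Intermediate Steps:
z(y) = 2*y² + (-464 + 2*y)/(2*y) (z(y) = (y² + y²) + (y + (-464 + y))/((2*y)) = 2*y² + (-464 + 2*y)*(1/(2*y)) = 2*y² + (-464 + 2*y)/(2*y))
z(t(12, 2)) - 1*(-243984) = (-232 + 2 + 2*2³)/2 - 1*(-243984) = (-232 + 2 + 2*8)/2 + 243984 = (-232 + 2 + 16)/2 + 243984 = (½)*(-214) + 243984 = -107 + 243984 = 243877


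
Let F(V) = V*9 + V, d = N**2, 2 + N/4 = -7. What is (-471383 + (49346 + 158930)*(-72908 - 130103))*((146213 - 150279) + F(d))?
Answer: -376063137986586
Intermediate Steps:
N = -36 (N = -8 + 4*(-7) = -8 - 28 = -36)
d = 1296 (d = (-36)**2 = 1296)
F(V) = 10*V (F(V) = 9*V + V = 10*V)
(-471383 + (49346 + 158930)*(-72908 - 130103))*((146213 - 150279) + F(d)) = (-471383 + (49346 + 158930)*(-72908 - 130103))*((146213 - 150279) + 10*1296) = (-471383 + 208276*(-203011))*(-4066 + 12960) = (-471383 - 42282319036)*8894 = -42282790419*8894 = -376063137986586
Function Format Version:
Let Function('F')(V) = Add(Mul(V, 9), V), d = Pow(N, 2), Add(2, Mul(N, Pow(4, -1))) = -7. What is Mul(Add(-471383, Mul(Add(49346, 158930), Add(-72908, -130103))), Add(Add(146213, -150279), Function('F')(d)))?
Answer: -376063137986586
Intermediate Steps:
N = -36 (N = Add(-8, Mul(4, -7)) = Add(-8, -28) = -36)
d = 1296 (d = Pow(-36, 2) = 1296)
Function('F')(V) = Mul(10, V) (Function('F')(V) = Add(Mul(9, V), V) = Mul(10, V))
Mul(Add(-471383, Mul(Add(49346, 158930), Add(-72908, -130103))), Add(Add(146213, -150279), Function('F')(d))) = Mul(Add(-471383, Mul(Add(49346, 158930), Add(-72908, -130103))), Add(Add(146213, -150279), Mul(10, 1296))) = Mul(Add(-471383, Mul(208276, -203011)), Add(-4066, 12960)) = Mul(Add(-471383, -42282319036), 8894) = Mul(-42282790419, 8894) = -376063137986586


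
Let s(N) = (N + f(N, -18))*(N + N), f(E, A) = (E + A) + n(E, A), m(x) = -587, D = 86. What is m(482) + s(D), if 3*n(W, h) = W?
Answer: 92495/3 ≈ 30832.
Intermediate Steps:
n(W, h) = W/3
f(E, A) = A + 4*E/3 (f(E, A) = (E + A) + E/3 = (A + E) + E/3 = A + 4*E/3)
s(N) = 2*N*(-18 + 7*N/3) (s(N) = (N + (-18 + 4*N/3))*(N + N) = (-18 + 7*N/3)*(2*N) = 2*N*(-18 + 7*N/3))
m(482) + s(D) = -587 + (⅔)*86*(-54 + 7*86) = -587 + (⅔)*86*(-54 + 602) = -587 + (⅔)*86*548 = -587 + 94256/3 = 92495/3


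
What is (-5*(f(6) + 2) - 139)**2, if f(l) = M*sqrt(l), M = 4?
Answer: 24601 + 5960*sqrt(6) ≈ 39200.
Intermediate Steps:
f(l) = 4*sqrt(l)
(-5*(f(6) + 2) - 139)**2 = (-5*(4*sqrt(6) + 2) - 139)**2 = (-5*(2 + 4*sqrt(6)) - 139)**2 = ((-10 - 20*sqrt(6)) - 139)**2 = (-149 - 20*sqrt(6))**2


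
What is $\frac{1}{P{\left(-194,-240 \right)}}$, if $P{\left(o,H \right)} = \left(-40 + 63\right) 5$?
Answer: $\frac{1}{115} \approx 0.0086956$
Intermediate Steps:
$P{\left(o,H \right)} = 115$ ($P{\left(o,H \right)} = 23 \cdot 5 = 115$)
$\frac{1}{P{\left(-194,-240 \right)}} = \frac{1}{115}$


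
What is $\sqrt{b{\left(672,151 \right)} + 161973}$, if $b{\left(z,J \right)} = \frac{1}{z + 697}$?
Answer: $\frac{\sqrt{221741038}}{37} \approx 402.46$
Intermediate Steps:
$b{\left(z,J \right)} = \frac{1}{697 + z}$
$\sqrt{b{\left(672,151 \right)} + 161973} = \sqrt{\frac{1}{697 + 672} + 161973} = \sqrt{\frac{1}{1369} + 161973} = \sqrt{\frac{221741038}{1369}} = \frac{\sqrt{221741038}}{37}$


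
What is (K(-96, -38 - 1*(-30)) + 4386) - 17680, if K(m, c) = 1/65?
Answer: -864109/65 ≈ -13294.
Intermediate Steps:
K(m, c) = 1/65
(K(-96, -38 - 1*(-30)) + 4386) - 17680 = (1/65 + 4386) - 17680 = 285091/65 - 17680 = -864109/65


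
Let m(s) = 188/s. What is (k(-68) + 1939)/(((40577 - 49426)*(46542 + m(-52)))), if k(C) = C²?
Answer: -85319/5353636151 ≈ -1.5937e-5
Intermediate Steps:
(k(-68) + 1939)/(((40577 - 49426)*(46542 + m(-52)))) = ((-68)² + 1939)/(((40577 - 49426)*(46542 + 188/(-52)))) = (4624 + 1939)/((-8849*(46542 + 188*(-1/52)))) = 6563/((-8849*(46542 - 47/13))) = 6563/((-8849*604999/13)) = 6563/(-5353636151/13) = 6563*(-13/5353636151) = -85319/5353636151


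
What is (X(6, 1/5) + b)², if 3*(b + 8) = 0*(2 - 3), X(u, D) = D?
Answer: 1521/25 ≈ 60.840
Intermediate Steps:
b = -8 (b = -8 + (0*(2 - 3))/3 = -8 + (0*(-1))/3 = -8 + (⅓)*0 = -8 + 0 = -8)
(X(6, 1/5) + b)² = (1/5 - 8)² = (1*(⅕) - 8)² = (⅕ - 8)² = (-39/5)² = 1521/25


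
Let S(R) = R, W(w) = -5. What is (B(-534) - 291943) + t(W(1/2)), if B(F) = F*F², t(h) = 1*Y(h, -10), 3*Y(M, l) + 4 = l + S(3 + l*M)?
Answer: -152565234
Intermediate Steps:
Y(M, l) = -⅓ + l/3 + M*l/3 (Y(M, l) = -4/3 + (l + (3 + l*M))/3 = -4/3 + (l + (3 + M*l))/3 = -4/3 + (3 + l + M*l)/3 = -4/3 + (1 + l/3 + M*l/3) = -⅓ + l/3 + M*l/3)
t(h) = -11/3 - 10*h/3 (t(h) = 1*(-⅓ + (⅓)*(-10) + (⅓)*h*(-10)) = 1*(-⅓ - 10/3 - 10*h/3) = 1*(-11/3 - 10*h/3) = -11/3 - 10*h/3)
B(F) = F³
(B(-534) - 291943) + t(W(1/2)) = ((-534)³ - 291943) + (-11/3 - 10/3*(-5)) = (-152273304 - 291943) + (-11/3 + 50/3) = -152565247 + 13 = -152565234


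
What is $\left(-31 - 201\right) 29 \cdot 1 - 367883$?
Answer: $-374611$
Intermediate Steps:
$\left(-31 - 201\right) 29 \cdot 1 - 367883 = \left(-232\right) 29 - 367883 = -6728 - 367883 = -374611$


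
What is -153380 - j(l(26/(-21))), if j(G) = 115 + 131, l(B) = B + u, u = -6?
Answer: -153626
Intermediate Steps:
l(B) = -6 + B (l(B) = B - 6 = -6 + B)
j(G) = 246
-153380 - j(l(26/(-21))) = -153380 - 1*246 = -153380 - 246 = -153626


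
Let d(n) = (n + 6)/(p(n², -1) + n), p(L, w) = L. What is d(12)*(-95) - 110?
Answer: -3145/26 ≈ -120.96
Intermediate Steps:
d(n) = (6 + n)/(n + n²) (d(n) = (n + 6)/(n² + n) = (6 + n)/(n + n²))
d(12)*(-95) - 110 = ((6 + 12)/(12*(1 + 12)))*(-95) - 110 = ((1/12)*18/13)*(-95) - 110 = ((1/12)*(1/13)*18)*(-95) - 110 = (3/26)*(-95) - 110 = -285/26 - 110 = -3145/26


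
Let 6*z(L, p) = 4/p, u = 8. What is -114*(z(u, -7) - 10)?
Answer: 8056/7 ≈ 1150.9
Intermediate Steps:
z(L, p) = 2/(3*p) (z(L, p) = (4/p)/6 = 2/(3*p))
-114*(z(u, -7) - 10) = -114*((⅔)/(-7) - 10) = -114*((⅔)*(-⅐) - 10) = -114*(-2/21 - 10) = -114*(-212/21) = 8056/7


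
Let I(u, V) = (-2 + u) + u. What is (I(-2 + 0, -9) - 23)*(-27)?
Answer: 783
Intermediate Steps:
I(u, V) = -2 + 2*u
(I(-2 + 0, -9) - 23)*(-27) = ((-2 + 2*(-2 + 0)) - 23)*(-27) = ((-2 + 2*(-2)) - 23)*(-27) = ((-2 - 4) - 23)*(-27) = (-6 - 23)*(-27) = -29*(-27) = 783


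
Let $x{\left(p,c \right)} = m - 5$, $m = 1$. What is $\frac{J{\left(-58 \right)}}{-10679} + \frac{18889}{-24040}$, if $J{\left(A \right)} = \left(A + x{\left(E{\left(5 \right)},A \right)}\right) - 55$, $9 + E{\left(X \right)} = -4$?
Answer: $- \frac{198902951}{256723160} \approx -0.77478$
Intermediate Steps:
$E{\left(X \right)} = -13$ ($E{\left(X \right)} = -9 - 4 = -13$)
$x{\left(p,c \right)} = -4$ ($x{\left(p,c \right)} = 1 - 5 = -4$)
$J{\left(A \right)} = -59 + A$ ($J{\left(A \right)} = \left(A - 4\right) - 55 = \left(-4 + A\right) - 55 = -59 + A$)
$\frac{J{\left(-58 \right)}}{-10679} + \frac{18889}{-24040} = \frac{-59 - 58}{-10679} + \frac{18889}{-24040} = \left(-117\right) \left(- \frac{1}{10679}\right) + 18889 \left(- \frac{1}{24040}\right) = \frac{117}{10679} - \frac{18889}{24040} = - \frac{198902951}{256723160}$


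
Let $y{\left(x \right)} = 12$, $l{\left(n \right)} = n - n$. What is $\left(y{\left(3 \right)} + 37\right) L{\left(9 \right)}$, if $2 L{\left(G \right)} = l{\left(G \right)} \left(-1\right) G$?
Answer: $0$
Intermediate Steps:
$l{\left(n \right)} = 0$
$L{\left(G \right)} = 0$ ($L{\left(G \right)} = \frac{0 \left(-1\right) G}{2} = \frac{0 G}{2} = \frac{1}{2} \cdot 0 = 0$)
$\left(y{\left(3 \right)} + 37\right) L{\left(9 \right)} = \left(12 + 37\right) 0 = 49 \cdot 0 = 0$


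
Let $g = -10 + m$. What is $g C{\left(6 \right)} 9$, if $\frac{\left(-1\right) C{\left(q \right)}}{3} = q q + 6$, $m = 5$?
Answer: $5670$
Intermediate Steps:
$C{\left(q \right)} = -18 - 3 q^{2}$ ($C{\left(q \right)} = - 3 \left(q q + 6\right) = - 3 \left(q^{2} + 6\right) = - 3 \left(6 + q^{2}\right) = -18 - 3 q^{2}$)
$g = -5$ ($g = -10 + 5 = -5$)
$g C{\left(6 \right)} 9 = - 5 \left(-18 - 3 \cdot 6^{2}\right) 9 = - 5 \left(-18 - 108\right) 9 = \left(-5\right) \left(-126\right) 9 = 630 \cdot 9 = 5670$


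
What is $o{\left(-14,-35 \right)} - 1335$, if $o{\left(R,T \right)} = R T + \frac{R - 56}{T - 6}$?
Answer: $- \frac{34575}{41} \approx -843.29$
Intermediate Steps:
$o{\left(R,T \right)} = R T + \frac{-56 + R}{-6 + T}$ ($o{\left(R,T \right)} = R T + \frac{-56 + R}{T - 6} = R T + \frac{-56 + R}{-6 + T}$)
$o{\left(-14,-35 \right)} - 1335 = \frac{-56 - 14 - 14 \left(-35\right)^{2} - \left(-84\right) \left(-35\right)}{-6 - 35} - 1335 = \frac{-56 - 14 - 17150 - 2940}{-41} - 1335 = - \frac{-56 - 14 - 17150 - 2940}{41} - 1335 = \left(- \frac{1}{41}\right) \left(-20160\right) - 1335 = \frac{20160}{41} - 1335 = - \frac{34575}{41}$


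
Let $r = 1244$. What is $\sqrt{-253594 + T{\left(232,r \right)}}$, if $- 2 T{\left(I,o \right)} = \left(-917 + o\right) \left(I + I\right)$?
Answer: $i \sqrt{329458} \approx 573.98 i$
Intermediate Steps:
$T{\left(I,o \right)} = - I \left(-917 + o\right)$ ($T{\left(I,o \right)} = - \frac{\left(-917 + o\right) \left(I + I\right)}{2} = - \frac{\left(-917 + o\right) 2 I}{2} = - \frac{2 I \left(-917 + o\right)}{2} = - I \left(-917 + o\right)$)
$\sqrt{-253594 + T{\left(232,r \right)}} = \sqrt{-253594 + 232 \left(917 - 1244\right)} = \sqrt{-253594 + 232 \left(-327\right)} = \sqrt{-253594 - 75864} = \sqrt{-329458} = i \sqrt{329458}$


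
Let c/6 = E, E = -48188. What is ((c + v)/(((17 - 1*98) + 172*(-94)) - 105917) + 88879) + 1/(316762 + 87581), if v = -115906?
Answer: 243917599848185/2744275941 ≈ 88882.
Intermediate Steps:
c = -289128 (c = 6*(-48188) = -289128)
((c + v)/(((17 - 1*98) + 172*(-94)) - 105917) + 88879) + 1/(316762 + 87581) = ((-289128 - 115906)/(((17 - 1*98) + 172*(-94)) - 105917) + 88879) + 1/(316762 + 87581) = (-405034/(((17 - 98) - 16168) - 105917) + 88879) + 1/404343 = (-405034/((-81 - 16168) - 105917) + 88879) + 1/404343 = (-405034/(-16249 - 105917) + 88879) + 1/404343 = (-405034/(-122166) + 88879) + 1/404343 = (-405034*(-1/122166) + 88879) + 1/404343 = (202517/61083 + 88879) + 1/404343 = 5429198474/61083 + 1/404343 = 243917599848185/2744275941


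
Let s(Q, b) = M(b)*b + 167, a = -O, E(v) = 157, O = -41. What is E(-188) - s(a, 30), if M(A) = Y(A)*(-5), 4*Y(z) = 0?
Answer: -10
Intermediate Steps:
Y(z) = 0 (Y(z) = (¼)*0 = 0)
M(A) = 0 (M(A) = 0*(-5) = 0)
a = 41 (a = -1*(-41) = 41)
s(Q, b) = 167 (s(Q, b) = 0*b + 167 = 0 + 167 = 167)
E(-188) - s(a, 30) = 157 - 1*167 = 157 - 167 = -10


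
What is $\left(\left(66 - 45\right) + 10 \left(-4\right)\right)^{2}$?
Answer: $361$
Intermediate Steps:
$\left(\left(66 - 45\right) + 10 \left(-4\right)\right)^{2} = \left(\left(66 - 45\right) - 40\right)^{2} = \left(21 - 40\right)^{2} = \left(-19\right)^{2} = 361$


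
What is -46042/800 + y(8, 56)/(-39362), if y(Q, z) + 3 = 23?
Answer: -453080301/7872400 ≈ -57.553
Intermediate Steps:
y(Q, z) = 20 (y(Q, z) = -3 + 23 = 20)
-46042/800 + y(8, 56)/(-39362) = -46042/800 + 20/(-39362) = -46042*1/800 + 20*(-1/39362) = -23021/400 - 10/19681 = -453080301/7872400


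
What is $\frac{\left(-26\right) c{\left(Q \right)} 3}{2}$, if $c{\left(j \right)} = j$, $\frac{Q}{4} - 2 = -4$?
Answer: $312$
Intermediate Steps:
$Q = -8$ ($Q = 8 + 4 \left(-4\right) = 8 - 16 = -8$)
$\frac{\left(-26\right) c{\left(Q \right)} 3}{2} = \frac{\left(-26\right) \left(\left(-8\right) 3\right)}{2} = \left(-26\right) \left(-24\right) \frac{1}{2} = 624 \cdot \frac{1}{2} = 312$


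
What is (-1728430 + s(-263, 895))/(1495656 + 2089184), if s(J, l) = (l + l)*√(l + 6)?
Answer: -172843/358484 + 179*√901/358484 ≈ -0.46716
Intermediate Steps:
s(J, l) = 2*l*√(6 + l) (s(J, l) = (2*l)*√(6 + l) = 2*l*√(6 + l))
(-1728430 + s(-263, 895))/(1495656 + 2089184) = (-1728430 + 2*895*√(6 + 895))/(1495656 + 2089184) = (-1728430 + 2*895*√901)/3584840 = (-1728430 + 1790*√901)*(1/3584840) = -172843/358484 + 179*√901/358484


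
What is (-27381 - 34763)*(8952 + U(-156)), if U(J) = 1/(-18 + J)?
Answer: -48399207584/87 ≈ -5.5631e+8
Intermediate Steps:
(-27381 - 34763)*(8952 + U(-156)) = (-27381 - 34763)*(8952 + 1/(-18 - 156)) = -62144*(8952 + 1/(-174)) = -62144*(8952 - 1/174) = -62144*1557647/174 = -48399207584/87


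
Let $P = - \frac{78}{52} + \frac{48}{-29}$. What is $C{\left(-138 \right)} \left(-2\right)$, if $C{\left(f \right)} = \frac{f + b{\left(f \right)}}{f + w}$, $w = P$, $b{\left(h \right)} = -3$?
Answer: $- \frac{5452}{2729} \approx -1.9978$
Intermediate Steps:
$P = - \frac{183}{58}$ ($P = \left(-78\right) \frac{1}{52} + 48 \left(- \frac{1}{29}\right) = - \frac{3}{2} - \frac{48}{29} = - \frac{183}{58} \approx -3.1552$)
$w = - \frac{183}{58} \approx -3.1552$
$C{\left(f \right)} = \frac{-3 + f}{- \frac{183}{58} + f}$ ($C{\left(f \right)} = \frac{f - 3}{f - \frac{183}{58}} = \frac{-3 + f}{- \frac{183}{58} + f}$)
$C{\left(-138 \right)} \left(-2\right) = \frac{58 \left(-3 - 138\right)}{-183 + 58 \left(-138\right)} \left(-2\right) = 58 \frac{1}{-183 - 8004} \left(-141\right) \left(-2\right) = 58 \frac{1}{-8187} \left(-141\right) \left(-2\right) = 58 \left(- \frac{1}{8187}\right) \left(-141\right) \left(-2\right) = \frac{2726}{2729} \left(-2\right) = - \frac{5452}{2729}$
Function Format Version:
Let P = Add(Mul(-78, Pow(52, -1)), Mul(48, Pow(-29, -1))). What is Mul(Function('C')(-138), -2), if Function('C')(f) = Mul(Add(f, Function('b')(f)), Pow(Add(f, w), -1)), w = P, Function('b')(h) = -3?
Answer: Rational(-5452, 2729) ≈ -1.9978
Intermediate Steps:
P = Rational(-183, 58) (P = Add(Mul(-78, Rational(1, 52)), Mul(48, Rational(-1, 29))) = Add(Rational(-3, 2), Rational(-48, 29)) = Rational(-183, 58) ≈ -3.1552)
w = Rational(-183, 58) ≈ -3.1552
Function('C')(f) = Mul(Pow(Add(Rational(-183, 58), f), -1), Add(-3, f)) (Function('C')(f) = Mul(Add(f, -3), Pow(Add(f, Rational(-183, 58)), -1)) = Mul(Add(-3, f), Pow(Add(Rational(-183, 58), f), -1)) = Mul(Pow(Add(Rational(-183, 58), f), -1), Add(-3, f)))
Mul(Function('C')(-138), -2) = Mul(Mul(58, Pow(Add(-183, Mul(58, -138)), -1), Add(-3, -138)), -2) = Mul(Mul(58, Pow(Add(-183, -8004), -1), -141), -2) = Mul(Mul(58, Pow(-8187, -1), -141), -2) = Mul(Mul(58, Rational(-1, 8187), -141), -2) = Mul(Rational(2726, 2729), -2) = Rational(-5452, 2729)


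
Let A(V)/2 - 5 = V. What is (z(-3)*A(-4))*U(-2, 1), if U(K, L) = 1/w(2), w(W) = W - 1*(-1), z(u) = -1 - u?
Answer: 4/3 ≈ 1.3333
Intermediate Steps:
w(W) = 1 + W (w(W) = W + 1 = 1 + W)
A(V) = 10 + 2*V
U(K, L) = ⅓ (U(K, L) = 1/(1 + 2) = 1/3 = ⅓)
(z(-3)*A(-4))*U(-2, 1) = ((-1 - 1*(-3))*(10 + 2*(-4)))*(⅓) = ((-1 + 3)*(10 - 8))*(⅓) = (2*2)*(⅓) = 4*(⅓) = 4/3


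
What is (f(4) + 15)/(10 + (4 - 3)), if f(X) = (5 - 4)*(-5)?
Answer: 10/11 ≈ 0.90909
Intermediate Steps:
f(X) = -5 (f(X) = 1*(-5) = -5)
(f(4) + 15)/(10 + (4 - 3)) = (-5 + 15)/(10 + (4 - 3)) = 10/(10 + 1) = 10/11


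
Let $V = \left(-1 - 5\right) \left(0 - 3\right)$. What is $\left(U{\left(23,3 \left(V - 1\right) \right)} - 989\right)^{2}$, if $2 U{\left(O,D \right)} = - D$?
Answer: $\frac{4116841}{4} \approx 1.0292 \cdot 10^{6}$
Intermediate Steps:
$V = 18$ ($V = \left(-6\right) \left(-3\right) = 18$)
$U{\left(O,D \right)} = - \frac{D}{2}$ ($U{\left(O,D \right)} = \frac{\left(-1\right) D}{2} = - \frac{D}{2}$)
$\left(U{\left(23,3 \left(V - 1\right) \right)} - 989\right)^{2} = \left(- \frac{3 \left(18 - 1\right)}{2} - 989\right)^{2} = \left(- \frac{3 \cdot 17}{2} - 989\right)^{2} = \left(\left(- \frac{1}{2}\right) 51 - 989\right)^{2} = \left(- \frac{51}{2} - 989\right)^{2} = \left(- \frac{2029}{2}\right)^{2} = \frac{4116841}{4}$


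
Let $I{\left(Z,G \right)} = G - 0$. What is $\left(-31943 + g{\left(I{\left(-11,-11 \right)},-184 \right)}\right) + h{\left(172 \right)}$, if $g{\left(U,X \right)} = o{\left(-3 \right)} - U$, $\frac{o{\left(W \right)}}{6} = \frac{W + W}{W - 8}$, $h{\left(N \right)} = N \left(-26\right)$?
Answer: $- \frac{400408}{11} \approx -36401.0$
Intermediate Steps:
$I{\left(Z,G \right)} = G$ ($I{\left(Z,G \right)} = G + 0 = G$)
$h{\left(N \right)} = - 26 N$
$o{\left(W \right)} = \frac{12 W}{-8 + W}$ ($o{\left(W \right)} = 6 \frac{W + W}{W - 8} = 6 \frac{2 W}{-8 + W} = \frac{12 W}{-8 + W}$)
$g{\left(U,X \right)} = \frac{36}{11} - U$ ($g{\left(U,X \right)} = 12 \left(-3\right) \frac{1}{-8 - 3} - U = 12 \left(-3\right) \frac{1}{-11} - U = 12 \left(-3\right) \left(- \frac{1}{11}\right) - U = \frac{36}{11} - U$)
$\left(-31943 + g{\left(I{\left(-11,-11 \right)},-184 \right)}\right) + h{\left(172 \right)} = \left(-31943 + \left(\frac{36}{11} - -11\right)\right) - 4472 = \left(-31943 + \left(\frac{36}{11} + 11\right)\right) - 4472 = \left(-31943 + \frac{157}{11}\right) - 4472 = - \frac{351216}{11} - 4472 = - \frac{400408}{11}$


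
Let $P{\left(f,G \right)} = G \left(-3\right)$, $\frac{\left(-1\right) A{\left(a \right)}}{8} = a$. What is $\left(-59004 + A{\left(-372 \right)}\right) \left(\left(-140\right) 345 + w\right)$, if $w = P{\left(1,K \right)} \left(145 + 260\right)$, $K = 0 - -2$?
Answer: $2842300440$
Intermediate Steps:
$K = 2$ ($K = 0 + 2 = 2$)
$A{\left(a \right)} = - 8 a$
$P{\left(f,G \right)} = - 3 G$
$w = -2430$ ($w = \left(-3\right) 2 \left(145 + 260\right) = \left(-6\right) 405 = -2430$)
$\left(-59004 + A{\left(-372 \right)}\right) \left(\left(-140\right) 345 + w\right) = \left(-59004 - -2976\right) \left(\left(-140\right) 345 - 2430\right) = \left(-59004 + 2976\right) \left(-48300 - 2430\right) = \left(-56028\right) \left(-50730\right) = 2842300440$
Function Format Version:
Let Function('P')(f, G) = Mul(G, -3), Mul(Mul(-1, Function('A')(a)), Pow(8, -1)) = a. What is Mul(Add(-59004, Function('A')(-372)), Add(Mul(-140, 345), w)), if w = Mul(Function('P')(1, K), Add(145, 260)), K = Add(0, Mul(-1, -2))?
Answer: 2842300440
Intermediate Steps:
K = 2 (K = Add(0, 2) = 2)
Function('A')(a) = Mul(-8, a)
Function('P')(f, G) = Mul(-3, G)
w = -2430 (w = Mul(Mul(-3, 2), Add(145, 260)) = Mul(-6, 405) = -2430)
Mul(Add(-59004, Function('A')(-372)), Add(Mul(-140, 345), w)) = Mul(Add(-59004, Mul(-8, -372)), Add(Mul(-140, 345), -2430)) = Mul(Add(-59004, 2976), Add(-48300, -2430)) = Mul(-56028, -50730) = 2842300440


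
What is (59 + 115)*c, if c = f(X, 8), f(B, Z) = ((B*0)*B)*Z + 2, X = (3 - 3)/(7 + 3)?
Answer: 348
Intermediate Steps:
X = 0 (X = 0/10 = 0*(⅒) = 0)
f(B, Z) = 2 (f(B, Z) = (0*B)*Z + 2 = 0*Z + 2 = 0 + 2 = 2)
c = 2
(59 + 115)*c = (59 + 115)*2 = 174*2 = 348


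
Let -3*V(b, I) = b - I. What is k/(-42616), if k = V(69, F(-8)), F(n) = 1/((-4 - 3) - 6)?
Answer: 449/831012 ≈ 0.00054030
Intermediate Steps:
F(n) = -1/13 (F(n) = 1/(-7 - 6) = 1/(-13) = -1/13)
V(b, I) = -b/3 + I/3 (V(b, I) = -(b - I)/3 = -b/3 + I/3)
k = -898/39 (k = -⅓*69 + (⅓)*(-1/13) = -23 - 1/39 = -898/39 ≈ -23.026)
k/(-42616) = -898/39/(-42616) = -898/39*(-1/42616) = 449/831012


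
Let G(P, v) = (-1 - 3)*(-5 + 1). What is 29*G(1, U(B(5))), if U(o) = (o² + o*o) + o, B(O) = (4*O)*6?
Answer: 464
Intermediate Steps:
B(O) = 24*O
U(o) = o + 2*o² (U(o) = (o² + o²) + o = 2*o² + o = o + 2*o²)
G(P, v) = 16 (G(P, v) = -4*(-4) = 16)
29*G(1, U(B(5))) = 29*16 = 464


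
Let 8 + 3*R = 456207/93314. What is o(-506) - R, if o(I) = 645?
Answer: 180852895/279942 ≈ 646.04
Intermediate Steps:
R = -290305/279942 (R = -8/3 + (456207/93314)/3 = -8/3 + (456207*(1/93314))/3 = -8/3 + (1/3)*(456207/93314) = -8/3 + 152069/93314 = -290305/279942 ≈ -1.0370)
o(-506) - R = 645 - 1*(-290305/279942) = 645 + 290305/279942 = 180852895/279942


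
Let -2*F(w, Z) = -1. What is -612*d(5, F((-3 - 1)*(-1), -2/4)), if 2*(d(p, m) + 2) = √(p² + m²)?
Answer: 1224 - 153*√101 ≈ -313.63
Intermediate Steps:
F(w, Z) = ½ (F(w, Z) = -½*(-1) = ½)
d(p, m) = -2 + √(m² + p²)/2 (d(p, m) = -2 + √(p² + m²)/2 = -2 + √(m² + p²)/2)
-612*d(5, F((-3 - 1)*(-1), -2/4)) = -612*(-2 + √((½)² + 5²)/2) = -612*(-2 + √(¼ + 25)/2) = -612*(-2 + √(101/4)/2) = -612*(-2 + (√101/2)/2) = -612*(-2 + √101/4) = 1224 - 153*√101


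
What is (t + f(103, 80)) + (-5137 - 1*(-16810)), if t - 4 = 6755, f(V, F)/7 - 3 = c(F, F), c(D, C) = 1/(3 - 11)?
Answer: 147617/8 ≈ 18452.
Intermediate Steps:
c(D, C) = -⅛ (c(D, C) = 1/(-8) = -⅛)
f(V, F) = 161/8 (f(V, F) = 21 + 7*(-⅛) = 21 - 7/8 = 161/8)
t = 6759 (t = 4 + 6755 = 6759)
(t + f(103, 80)) + (-5137 - 1*(-16810)) = (6759 + 161/8) + (-5137 - 1*(-16810)) = 54233/8 + (-5137 + 16810) = 54233/8 + 11673 = 147617/8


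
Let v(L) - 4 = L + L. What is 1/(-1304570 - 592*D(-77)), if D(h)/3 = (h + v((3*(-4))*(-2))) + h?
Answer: -1/1123418 ≈ -8.9014e-7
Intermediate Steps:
v(L) = 4 + 2*L (v(L) = 4 + (L + L) = 4 + 2*L)
D(h) = 156 + 6*h (D(h) = 3*((h + (4 + 2*((3*(-4))*(-2)))) + h) = 3*((h + (4 + 2*(-12*(-2)))) + h) = 3*((h + (4 + 2*24)) + h) = 3*((h + (4 + 48)) + h) = 3*((h + 52) + h) = 3*((52 + h) + h) = 3*(52 + 2*h) = 156 + 6*h)
1/(-1304570 - 592*D(-77)) = 1/(-1304570 - 592*(156 + 6*(-77))) = 1/(-1304570 - 592*(156 - 462)) = 1/(-1304570 - 592*(-306)) = 1/(-1304570 + 181152) = 1/(-1123418) = -1/1123418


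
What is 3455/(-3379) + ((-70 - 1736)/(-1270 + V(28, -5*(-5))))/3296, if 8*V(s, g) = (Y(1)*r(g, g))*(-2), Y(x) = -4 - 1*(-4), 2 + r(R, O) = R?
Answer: -7228125563/7072111840 ≈ -1.0221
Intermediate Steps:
r(R, O) = -2 + R
Y(x) = 0 (Y(x) = -4 + 4 = 0)
V(s, g) = 0 (V(s, g) = ((0*(-2 + g))*(-2))/8 = (0*(-2))/8 = (⅛)*0 = 0)
3455/(-3379) + ((-70 - 1736)/(-1270 + V(28, -5*(-5))))/3296 = 3455/(-3379) + ((-70 - 1736)/(-1270 + 0))/3296 = 3455*(-1/3379) - 1806/(-1270)*(1/3296) = -3455/3379 - 1806*(-1/1270)*(1/3296) = -3455/3379 + (903/635)*(1/3296) = -3455/3379 + 903/2092960 = -7228125563/7072111840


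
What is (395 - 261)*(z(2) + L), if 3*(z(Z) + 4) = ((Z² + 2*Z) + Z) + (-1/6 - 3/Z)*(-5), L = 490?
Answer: 593486/9 ≈ 65943.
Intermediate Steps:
z(Z) = -67/18 + Z + 5/Z + Z²/3 (z(Z) = -4 + (((Z² + 2*Z) + Z) + (-1/6 - 3/Z)*(-5))/3 = -4 + ((Z² + 3*Z) + (-1*⅙ - 3/Z)*(-5))/3 = -4 + ((Z² + 3*Z) + (-⅙ - 3/Z)*(-5))/3 = -4 + ((Z² + 3*Z) + (⅚ + 15/Z))/3 = -4 + (⅚ + Z² + 3*Z + 15/Z)/3 = -4 + (5/18 + Z + 5/Z + Z²/3) = -67/18 + Z + 5/Z + Z²/3)
(395 - 261)*(z(2) + L) = (395 - 261)*((-67/18 + 2 + 5/2 + (⅓)*2²) + 490) = 134*((-67/18 + 2 + 5*(½) + (⅓)*4) + 490) = 134*((-67/18 + 2 + 5/2 + 4/3) + 490) = 134*(19/9 + 490) = 134*(4429/9) = 593486/9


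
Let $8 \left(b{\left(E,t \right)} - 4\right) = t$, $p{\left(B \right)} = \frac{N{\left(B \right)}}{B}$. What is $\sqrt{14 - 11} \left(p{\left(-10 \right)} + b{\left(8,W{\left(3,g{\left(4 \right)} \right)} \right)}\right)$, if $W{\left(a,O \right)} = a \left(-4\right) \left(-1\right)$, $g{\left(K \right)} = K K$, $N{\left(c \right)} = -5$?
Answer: $6 \sqrt{3} \approx 10.392$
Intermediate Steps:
$g{\left(K \right)} = K^{2}$
$W{\left(a,O \right)} = 4 a$ ($W{\left(a,O \right)} = - 4 a \left(-1\right) = 4 a$)
$p{\left(B \right)} = - \frac{5}{B}$
$b{\left(E,t \right)} = 4 + \frac{t}{8}$
$\sqrt{14 - 11} \left(p{\left(-10 \right)} + b{\left(8,W{\left(3,g{\left(4 \right)} \right)} \right)}\right) = \sqrt{14 - 11} \left(- \frac{5}{-10} + \left(4 + \frac{4 \cdot 3}{8}\right)\right) = \sqrt{3} \left(\left(-5\right) \left(- \frac{1}{10}\right) + \left(4 + \frac{1}{8} \cdot 12\right)\right) = \sqrt{3} \left(\frac{1}{2} + \left(4 + \frac{3}{2}\right)\right) = \sqrt{3} \left(\frac{1}{2} + \frac{11}{2}\right) = \sqrt{3} \cdot 6 = 6 \sqrt{3}$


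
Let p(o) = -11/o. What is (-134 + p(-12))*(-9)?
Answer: 4791/4 ≈ 1197.8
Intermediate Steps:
(-134 + p(-12))*(-9) = (-134 - 11/(-12))*(-9) = (-134 - 11*(-1/12))*(-9) = (-134 + 11/12)*(-9) = -1597/12*(-9) = 4791/4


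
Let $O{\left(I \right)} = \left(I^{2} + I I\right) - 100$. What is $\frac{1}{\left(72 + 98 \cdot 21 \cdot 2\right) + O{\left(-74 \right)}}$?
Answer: $\frac{1}{15040} \approx 6.6489 \cdot 10^{-5}$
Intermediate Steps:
$O{\left(I \right)} = -100 + 2 I^{2}$ ($O{\left(I \right)} = \left(I^{2} + I^{2}\right) - 100 = 2 I^{2} - 100 = -100 + 2 I^{2}$)
$\frac{1}{\left(72 + 98 \cdot 21 \cdot 2\right) + O{\left(-74 \right)}} = \frac{1}{\left(72 + 98 \cdot 21 \cdot 2\right) - \left(100 - 2 \left(-74\right)^{2}\right)} = \frac{1}{\left(72 + 98 \cdot 42\right) + \left(-100 + 2 \cdot 5476\right)} = \frac{1}{\left(72 + 4116\right) + \left(-100 + 10952\right)} = \frac{1}{4188 + 10852} = \frac{1}{15040}$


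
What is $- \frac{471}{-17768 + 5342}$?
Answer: $\frac{157}{4142} \approx 0.037904$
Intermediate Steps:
$- \frac{471}{-17768 + 5342} = - \frac{471}{-12426} = \left(-471\right) \left(- \frac{1}{12426}\right) = \frac{157}{4142}$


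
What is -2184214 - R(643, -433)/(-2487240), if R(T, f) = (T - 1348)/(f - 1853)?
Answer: -17615703383711/8065008 ≈ -2.1842e+6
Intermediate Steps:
R(T, f) = (-1348 + T)/(-1853 + f)
-2184214 - R(643, -433)/(-2487240) = -2184214 - (-1348 + 643)/(-1853 - 433)/(-2487240) = -2184214 - -705/(-2286)*(-1)/2487240 = -2184214 - (-1/2286*(-705))*(-1)/2487240 = -2184214 - 235*(-1)/(762*2487240) = -2184214 - 1*(-1/8065008) = -2184214 + 1/8065008 = -17615703383711/8065008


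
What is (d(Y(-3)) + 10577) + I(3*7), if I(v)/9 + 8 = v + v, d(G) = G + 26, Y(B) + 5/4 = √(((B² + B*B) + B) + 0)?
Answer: 43631/4 + √15 ≈ 10912.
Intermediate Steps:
Y(B) = -5/4 + √(B + 2*B²) (Y(B) = -5/4 + √(((B² + B*B) + B) + 0) = -5/4 + √(((B² + B²) + B) + 0) = -5/4 + √((2*B² + B) + 0) = -5/4 + √((B + 2*B²) + 0) = -5/4 + √(B + 2*B²))
d(G) = 26 + G
I(v) = -72 + 18*v (I(v) = -72 + 9*(v + v) = -72 + 9*(2*v) = -72 + 18*v)
(d(Y(-3)) + 10577) + I(3*7) = ((26 + (-5/4 + √(-3*(1 + 2*(-3))))) + 10577) + (-72 + 18*(3*7)) = ((26 + (-5/4 + √(-3*(1 - 6)))) + 10577) + (-72 + 18*21) = ((26 + (-5/4 + √(-3*(-5)))) + 10577) + (-72 + 378) = ((26 + (-5/4 + √15)) + 10577) + 306 = ((99/4 + √15) + 10577) + 306 = (42407/4 + √15) + 306 = 43631/4 + √15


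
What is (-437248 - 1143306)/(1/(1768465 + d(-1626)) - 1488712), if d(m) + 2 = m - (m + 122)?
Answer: 2794958440914/2632550466791 ≈ 1.0617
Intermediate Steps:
d(m) = -124 (d(m) = -2 + (m - (m + 122)) = -2 + (m - (122 + m)) = -2 + (m + (-122 - m)) = -2 - 122 = -124)
(-437248 - 1143306)/(1/(1768465 + d(-1626)) - 1488712) = (-437248 - 1143306)/(1/(1768465 - 124) - 1488712) = -1580554/(1/1768341 - 1488712) = -1580554/(-2632550466791/1768341) = -1580554*(-1768341/2632550466791) = 2794958440914/2632550466791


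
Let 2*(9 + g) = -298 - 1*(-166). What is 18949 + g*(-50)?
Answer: 22699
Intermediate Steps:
g = -75 (g = -9 + (-298 - 1*(-166))/2 = -9 + (-298 + 166)/2 = -9 + (½)*(-132) = -9 - 66 = -75)
18949 + g*(-50) = 18949 - 75*(-50) = 18949 + 3750 = 22699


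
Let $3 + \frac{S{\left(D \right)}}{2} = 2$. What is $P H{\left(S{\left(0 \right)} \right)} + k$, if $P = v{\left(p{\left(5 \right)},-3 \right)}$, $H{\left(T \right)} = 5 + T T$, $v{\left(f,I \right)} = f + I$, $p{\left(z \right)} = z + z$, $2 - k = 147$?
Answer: $-82$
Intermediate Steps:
$S{\left(D \right)} = -2$ ($S{\left(D \right)} = -6 + 2 \cdot 2 = -6 + 4 = -2$)
$k = -145$ ($k = 2 - 147 = -145$)
$p{\left(z \right)} = 2 z$
$v{\left(f,I \right)} = I + f$
$H{\left(T \right)} = 5 + T^{2}$
$P = 7$ ($P = -3 + 2 \cdot 5 = -3 + 10 = 7$)
$P H{\left(S{\left(0 \right)} \right)} + k = 7 \left(5 + \left(-2\right)^{2}\right) - 145 = 7 \left(5 + 4\right) - 145 = 7 \cdot 9 - 145 = 63 - 145 = -82$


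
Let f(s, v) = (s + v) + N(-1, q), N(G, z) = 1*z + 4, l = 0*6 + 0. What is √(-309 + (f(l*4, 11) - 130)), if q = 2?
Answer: I*√422 ≈ 20.543*I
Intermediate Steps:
l = 0 (l = 0 + 0 = 0)
N(G, z) = 4 + z (N(G, z) = z + 4 = 4 + z)
f(s, v) = 6 + s + v (f(s, v) = (s + v) + (4 + 2) = (s + v) + 6 = 6 + s + v)
√(-309 + (f(l*4, 11) - 130)) = √(-309 + ((6 + 0*4 + 11) - 130)) = √(-309 + ((6 + 0 + 11) - 130)) = √(-309 + (17 - 130)) = √(-309 - 113) = √(-422) = I*√422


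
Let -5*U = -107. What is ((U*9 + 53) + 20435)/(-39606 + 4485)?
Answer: -103403/175605 ≈ -0.58884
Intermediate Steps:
U = 107/5 (U = -1/5*(-107) = 107/5 ≈ 21.400)
((U*9 + 53) + 20435)/(-39606 + 4485) = (((107/5)*9 + 53) + 20435)/(-39606 + 4485) = ((963/5 + 53) + 20435)/(-35121) = (1228/5 + 20435)*(-1/35121) = (103403/5)*(-1/35121) = -103403/175605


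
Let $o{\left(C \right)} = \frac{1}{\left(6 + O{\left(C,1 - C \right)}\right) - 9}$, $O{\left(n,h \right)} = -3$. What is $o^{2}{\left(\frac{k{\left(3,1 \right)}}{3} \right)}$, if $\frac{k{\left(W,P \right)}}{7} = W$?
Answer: $\frac{1}{36} \approx 0.027778$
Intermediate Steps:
$k{\left(W,P \right)} = 7 W$
$o{\left(C \right)} = - \frac{1}{6}$ ($o{\left(C \right)} = \frac{1}{\left(6 - 3\right) - 9} = \frac{1}{3 - 9} = \frac{1}{-6} = - \frac{1}{6}$)
$o^{2}{\left(\frac{k{\left(3,1 \right)}}{3} \right)} = \left(- \frac{1}{6}\right)^{2} = \frac{1}{36}$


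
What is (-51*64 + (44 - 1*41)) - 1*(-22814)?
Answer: 19553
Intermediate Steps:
(-51*64 + (44 - 1*41)) - 1*(-22814) = (-3264 + (44 - 41)) + 22814 = (-3264 + 3) + 22814 = -3261 + 22814 = 19553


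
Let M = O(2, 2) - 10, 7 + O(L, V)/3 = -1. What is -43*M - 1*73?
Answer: 1389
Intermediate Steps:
O(L, V) = -24 (O(L, V) = -21 + 3*(-1) = -21 - 3 = -24)
M = -34 (M = -24 - 10 = -34)
-43*M - 1*73 = -43*(-34) - 1*73 = 1462 - 73 = 1389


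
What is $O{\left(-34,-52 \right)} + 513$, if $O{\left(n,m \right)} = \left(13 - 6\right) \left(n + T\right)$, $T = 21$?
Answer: $422$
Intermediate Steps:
$O{\left(n,m \right)} = 147 + 7 n$ ($O{\left(n,m \right)} = \left(13 - 6\right) \left(n + 21\right) = 7 \left(21 + n\right) = 147 + 7 n$)
$O{\left(-34,-52 \right)} + 513 = \left(147 + 7 \left(-34\right)\right) + 513 = \left(147 - 238\right) + 513 = -91 + 513 = 422$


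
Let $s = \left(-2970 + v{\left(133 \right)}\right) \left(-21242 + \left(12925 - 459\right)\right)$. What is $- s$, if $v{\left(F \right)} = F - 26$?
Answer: $-25125688$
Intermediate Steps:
$v{\left(F \right)} = -26 + F$
$s = 25125688$ ($s = \left(-2970 + \left(-26 + 133\right)\right) \left(-21242 + \left(12925 - 459\right)\right) = \left(-2970 + 107\right) \left(-21242 + 12466\right) = \left(-2863\right) \left(-8776\right) = 25125688$)
$- s = \left(-1\right) 25125688 = -25125688$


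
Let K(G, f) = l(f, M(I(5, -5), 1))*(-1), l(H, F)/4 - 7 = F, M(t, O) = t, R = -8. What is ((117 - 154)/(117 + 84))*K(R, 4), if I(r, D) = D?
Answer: 296/201 ≈ 1.4726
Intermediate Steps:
l(H, F) = 28 + 4*F
K(G, f) = -8 (K(G, f) = (28 + 4*(-5))*(-1) = (28 - 20)*(-1) = 8*(-1) = -8)
((117 - 154)/(117 + 84))*K(R, 4) = ((117 - 154)/(117 + 84))*(-8) = -37/201*(-8) = 296/201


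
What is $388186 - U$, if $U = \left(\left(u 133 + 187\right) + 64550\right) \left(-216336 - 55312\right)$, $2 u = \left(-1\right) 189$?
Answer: $14171856874$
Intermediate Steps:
$u = - \frac{189}{2}$ ($u = \frac{\left(-1\right) 189}{2} = \frac{1}{2} \left(-189\right) = - \frac{189}{2} \approx -94.5$)
$U = -14171468688$ ($U = \left(\left(\left(- \frac{189}{2}\right) 133 + 187\right) + 64550\right) \left(-216336 - 55312\right) = \left(\left(- \frac{25137}{2} + 187\right) + 64550\right) \left(-271648\right) = \left(- \frac{24763}{2} + 64550\right) \left(-271648\right) = \frac{104337}{2} \left(-271648\right) = -14171468688$)
$388186 - U = 388186 - -14171468688 = 388186 + 14171468688 = 14171856874$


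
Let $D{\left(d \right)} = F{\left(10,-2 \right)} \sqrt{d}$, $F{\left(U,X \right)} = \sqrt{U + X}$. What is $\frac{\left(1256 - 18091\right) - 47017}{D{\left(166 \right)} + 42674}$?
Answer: $- \frac{681205062}{455267237} + \frac{63852 \sqrt{83}}{455267237} \approx -1.495$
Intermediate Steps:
$D{\left(d \right)} = 2 \sqrt{2} \sqrt{d}$ ($D{\left(d \right)} = \sqrt{10 - 2} \sqrt{d} = \sqrt{8} \sqrt{d} = 2 \sqrt{2} \sqrt{d}$)
$\frac{\left(1256 - 18091\right) - 47017}{D{\left(166 \right)} + 42674} = \frac{\left(1256 - 18091\right) - 47017}{2 \sqrt{2} \sqrt{166} + 42674} = \frac{-16835 - 47017}{4 \sqrt{83} + 42674} = - \frac{63852}{42674 + 4 \sqrt{83}}$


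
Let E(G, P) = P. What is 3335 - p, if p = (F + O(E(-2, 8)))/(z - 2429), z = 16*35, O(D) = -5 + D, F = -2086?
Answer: 6231032/1869 ≈ 3333.9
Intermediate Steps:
z = 560
p = 2083/1869 (p = (-2086 + (-5 + 8))/(560 - 2429) = (-2086 + 3)/(-1869) = -2083*(-1/1869) = 2083/1869 ≈ 1.1145)
3335 - p = 3335 - 1*2083/1869 = 3335 - 2083/1869 = 6231032/1869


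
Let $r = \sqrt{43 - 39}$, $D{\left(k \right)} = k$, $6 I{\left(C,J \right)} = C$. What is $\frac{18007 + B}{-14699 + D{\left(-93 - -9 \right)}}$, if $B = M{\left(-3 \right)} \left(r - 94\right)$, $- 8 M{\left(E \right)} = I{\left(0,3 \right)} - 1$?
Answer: $- \frac{35991}{29566} \approx -1.2173$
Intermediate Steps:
$I{\left(C,J \right)} = \frac{C}{6}$
$M{\left(E \right)} = \frac{1}{8}$ ($M{\left(E \right)} = - \frac{\frac{1}{6} \cdot 0 - 1}{8} = - \frac{0 - 1}{8} = \left(- \frac{1}{8}\right) \left(-1\right) = \frac{1}{8}$)
$r = 2$ ($r = \sqrt{4} = 2$)
$B = - \frac{23}{2}$ ($B = \frac{2 - 94}{8} = \frac{1}{8} \left(-92\right) = - \frac{23}{2} \approx -11.5$)
$\frac{18007 + B}{-14699 + D{\left(-93 - -9 \right)}} = \frac{18007 - \frac{23}{2}}{-14699 - 84} = \frac{35991}{2 \left(-14699 + \left(-93 + 9\right)\right)} = \frac{35991}{2 \left(-14699 - 84\right)} = \frac{35991}{2 \left(-14783\right)} = \frac{35991}{2} \left(- \frac{1}{14783}\right) = - \frac{35991}{29566}$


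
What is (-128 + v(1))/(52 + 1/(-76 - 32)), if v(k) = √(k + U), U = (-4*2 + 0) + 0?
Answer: -13824/5615 + 108*I*√7/5615 ≈ -2.462 + 0.050889*I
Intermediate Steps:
U = -8 (U = (-8 + 0) + 0 = -8 + 0 = -8)
v(k) = √(-8 + k) (v(k) = √(k - 8) = √(-8 + k))
(-128 + v(1))/(52 + 1/(-76 - 32)) = (-128 + √(-8 + 1))/(52 + 1/(-76 - 32)) = (-128 + √(-7))/(52 + 1/(-108)) = (-128 + I*√7)/(52 - 1/108) = (-128 + I*√7)/(5615/108) = 108*(-128 + I*√7)/5615 = -13824/5615 + 108*I*√7/5615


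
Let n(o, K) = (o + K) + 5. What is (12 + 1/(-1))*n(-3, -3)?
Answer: -11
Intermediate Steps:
n(o, K) = 5 + K + o (n(o, K) = (K + o) + 5 = 5 + K + o)
(12 + 1/(-1))*n(-3, -3) = (12 + 1/(-1))*(5 - 3 - 3) = (12 - 1)*(-1) = 11*(-1) = -11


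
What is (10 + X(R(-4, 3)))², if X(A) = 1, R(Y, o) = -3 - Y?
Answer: 121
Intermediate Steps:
(10 + X(R(-4, 3)))² = (10 + 1)² = 11² = 121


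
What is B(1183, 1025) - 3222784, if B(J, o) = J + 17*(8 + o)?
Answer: -3204040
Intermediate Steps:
B(J, o) = 136 + J + 17*o (B(J, o) = J + (136 + 17*o) = 136 + J + 17*o)
B(1183, 1025) - 3222784 = (136 + 1183 + 17*1025) - 3222784 = (136 + 1183 + 17425) - 3222784 = 18744 - 3222784 = -3204040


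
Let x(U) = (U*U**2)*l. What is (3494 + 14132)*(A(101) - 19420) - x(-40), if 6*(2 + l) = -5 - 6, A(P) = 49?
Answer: -1025035738/3 ≈ -3.4168e+8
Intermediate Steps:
l = -23/6 (l = -2 + (-5 - 6)/6 = -2 + (1/6)*(-11) = -2 - 11/6 = -23/6 ≈ -3.8333)
x(U) = -23*U**3/6 (x(U) = (U*U**2)*(-23/6) = U**3*(-23/6) = -23*U**3/6)
(3494 + 14132)*(A(101) - 19420) - x(-40) = (3494 + 14132)*(49 - 19420) - (-23)*(-40)**3/6 = 17626*(-19371) - (-23)*(-64000)/6 = -341433246 - 1*736000/3 = -341433246 - 736000/3 = -1025035738/3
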